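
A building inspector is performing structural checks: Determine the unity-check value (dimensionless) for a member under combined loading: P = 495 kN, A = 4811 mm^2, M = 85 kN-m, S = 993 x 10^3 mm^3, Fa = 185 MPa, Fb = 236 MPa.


f_a = P / A = 495000.0 / 4811 = 102.8892 MPa
f_b = M / S = 85000000.0 / 993000.0 = 85.5992 MPa
Ratio = f_a / Fa + f_b / Fb
= 102.8892 / 185 + 85.5992 / 236
= 0.9189 (dimensionless)

0.9189 (dimensionless)


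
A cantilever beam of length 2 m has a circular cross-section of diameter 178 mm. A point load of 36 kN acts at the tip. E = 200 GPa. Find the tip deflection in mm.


I = pi * d^4 / 64 = pi * 178^4 / 64 = 49277640.85 mm^4
L = 2000.0 mm, P = 36000.0 N, E = 200000.0 MPa
delta = P * L^3 / (3 * E * I)
= 36000.0 * 2000.0^3 / (3 * 200000.0 * 49277640.85)
= 9.7407 mm

9.7407 mm


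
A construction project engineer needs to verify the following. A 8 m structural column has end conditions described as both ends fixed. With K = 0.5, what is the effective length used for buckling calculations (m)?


L_eff = K * L
= 0.5 * 8
= 4.0 m

4.0 m


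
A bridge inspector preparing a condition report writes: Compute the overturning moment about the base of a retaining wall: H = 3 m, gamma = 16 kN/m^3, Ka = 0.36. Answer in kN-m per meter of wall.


Pa = 0.5 * Ka * gamma * H^2
= 0.5 * 0.36 * 16 * 3^2
= 25.92 kN/m
Arm = H / 3 = 3 / 3 = 1.0 m
Mo = Pa * arm = Pa * H / 3 = 25.92 * 3 / 3 = 25.92 kN-m/m

25.92 kN-m/m


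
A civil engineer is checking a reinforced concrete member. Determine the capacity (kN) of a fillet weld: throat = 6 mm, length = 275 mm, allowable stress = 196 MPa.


Strength = throat * length * allowable stress
= 6 * 275 * 196 N
= 323400 N
= 323.4 kN

323.4 kN


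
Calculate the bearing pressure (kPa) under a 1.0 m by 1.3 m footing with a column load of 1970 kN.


A = 1.0 * 1.3 = 1.3 m^2
q = P / A = 1970 / 1.3
= 1515.3846 kPa

1515.3846 kPa


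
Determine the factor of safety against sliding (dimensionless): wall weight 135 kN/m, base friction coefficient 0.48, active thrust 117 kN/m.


Resisting force = mu * W = 0.48 * 135 = 64.8 kN/m
FOS = Resisting / Driving = 64.8 / 117
= 0.5538 (dimensionless)

0.5538 (dimensionless)


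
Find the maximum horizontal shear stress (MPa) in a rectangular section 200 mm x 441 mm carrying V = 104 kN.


A = b * h = 200 * 441 = 88200 mm^2
V = 104 kN = 104000.0 N
tau_max = 1.5 * V / A = 1.5 * 104000.0 / 88200
= 1.7687 MPa

1.7687 MPa


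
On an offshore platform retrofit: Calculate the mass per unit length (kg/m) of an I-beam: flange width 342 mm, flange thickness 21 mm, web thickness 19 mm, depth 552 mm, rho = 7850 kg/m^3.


A_flanges = 2 * 342 * 21 = 14364 mm^2
A_web = (552 - 2 * 21) * 19 = 9690 mm^2
A_total = 14364 + 9690 = 24054 mm^2 = 0.024054 m^2
Weight = rho * A = 7850 * 0.024054 = 188.8239 kg/m

188.8239 kg/m


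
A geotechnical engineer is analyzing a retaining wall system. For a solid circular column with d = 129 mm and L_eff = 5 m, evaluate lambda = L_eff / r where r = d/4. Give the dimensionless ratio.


Radius of gyration r = d / 4 = 129 / 4 = 32.25 mm
L_eff = 5000.0 mm
Slenderness ratio = L / r = 5000.0 / 32.25 = 155.04 (dimensionless)

155.04 (dimensionless)


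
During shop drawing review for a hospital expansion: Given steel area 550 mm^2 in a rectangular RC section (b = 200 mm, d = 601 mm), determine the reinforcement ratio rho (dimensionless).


rho = As / (b * d)
= 550 / (200 * 601)
= 550 / 120200
= 0.004576 (dimensionless)

0.004576 (dimensionless)


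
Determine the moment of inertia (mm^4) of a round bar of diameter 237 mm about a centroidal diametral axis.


r = d / 2 = 237 / 2 = 118.5 mm
I = pi * r^4 / 4 = pi * 118.5^4 / 4
= 154868568.04 mm^4

154868568.04 mm^4


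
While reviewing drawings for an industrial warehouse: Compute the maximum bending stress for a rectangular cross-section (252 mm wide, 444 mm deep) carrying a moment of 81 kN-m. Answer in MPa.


I = b * h^3 / 12 = 252 * 444^3 / 12 = 1838096064.0 mm^4
y = h / 2 = 444 / 2 = 222.0 mm
M = 81 kN-m = 81000000.0 N-mm
sigma = M * y / I = 81000000.0 * 222.0 / 1838096064.0
= 9.78 MPa

9.78 MPa


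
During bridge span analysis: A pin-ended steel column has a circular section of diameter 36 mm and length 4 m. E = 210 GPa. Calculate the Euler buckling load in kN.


I = pi * d^4 / 64 = 82447.96 mm^4
L = 4000.0 mm
P_cr = pi^2 * E * I / L^2
= 9.8696 * 210000.0 * 82447.96 / 4000.0^2
= 10680.19 N = 10.6802 kN

10.6802 kN


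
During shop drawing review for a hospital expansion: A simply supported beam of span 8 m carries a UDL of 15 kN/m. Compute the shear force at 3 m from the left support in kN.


R_A = w * L / 2 = 15 * 8 / 2 = 60.0 kN
V(x) = R_A - w * x = 60.0 - 15 * 3
= 15.0 kN

15.0 kN


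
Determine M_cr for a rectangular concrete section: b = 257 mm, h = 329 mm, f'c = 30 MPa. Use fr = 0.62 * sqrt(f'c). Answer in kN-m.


fr = 0.62 * sqrt(30) = 0.62 * 5.4772 = 3.3959 MPa
I = 257 * 329^3 / 12 = 762675106.08 mm^4
y_t = 164.5 mm
M_cr = fr * I / y_t = 3.3959 * 762675106.08 / 164.5 N-mm
= 15.7444 kN-m

15.7444 kN-m


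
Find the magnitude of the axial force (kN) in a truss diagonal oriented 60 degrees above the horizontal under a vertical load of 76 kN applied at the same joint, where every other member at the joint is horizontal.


At the joint, only the diagonal has a vertical component, so vertical equilibrium gives:
F * sin(60) = 76
F = 76 / sin(60)
= 76 / 0.866025
= 87.76 kN

87.76 kN


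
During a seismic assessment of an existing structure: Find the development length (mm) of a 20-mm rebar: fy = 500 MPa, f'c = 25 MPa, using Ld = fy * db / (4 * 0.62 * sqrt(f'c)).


Ld = (fy * db) / (4 * 0.62 * sqrt(f'c))
= (500 * 20) / (4 * 0.62 * sqrt(25))
= 10000 / 12.4
= 806.45 mm

806.45 mm


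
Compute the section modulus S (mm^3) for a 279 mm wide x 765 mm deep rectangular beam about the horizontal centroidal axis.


S = b * h^2 / 6
= 279 * 765^2 / 6
= 279 * 585225 / 6
= 27212962.5 mm^3

27212962.5 mm^3


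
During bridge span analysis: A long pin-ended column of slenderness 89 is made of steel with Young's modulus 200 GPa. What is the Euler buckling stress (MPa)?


sigma_cr = pi^2 * E / lambda^2
= 9.8696 * 200000.0 / 89^2
= 9.8696 * 200000.0 / 7921
= 249.201 MPa

249.201 MPa


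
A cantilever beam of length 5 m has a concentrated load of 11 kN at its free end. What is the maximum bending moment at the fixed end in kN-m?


For a cantilever with a point load at the free end:
M_max = P * L = 11 * 5 = 55 kN-m

55 kN-m


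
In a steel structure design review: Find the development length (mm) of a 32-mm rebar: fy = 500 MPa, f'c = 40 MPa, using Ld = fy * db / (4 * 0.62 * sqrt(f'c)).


Ld = (fy * db) / (4 * 0.62 * sqrt(f'c))
= (500 * 32) / (4 * 0.62 * sqrt(40))
= 16000 / 15.6849
= 1020.09 mm

1020.09 mm


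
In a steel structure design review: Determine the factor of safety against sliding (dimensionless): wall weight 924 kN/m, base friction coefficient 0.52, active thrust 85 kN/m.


Resisting force = mu * W = 0.52 * 924 = 480.48 kN/m
FOS = Resisting / Driving = 480.48 / 85
= 5.6527 (dimensionless)

5.6527 (dimensionless)


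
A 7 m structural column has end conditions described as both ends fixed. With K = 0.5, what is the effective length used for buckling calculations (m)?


L_eff = K * L
= 0.5 * 7
= 3.5 m

3.5 m


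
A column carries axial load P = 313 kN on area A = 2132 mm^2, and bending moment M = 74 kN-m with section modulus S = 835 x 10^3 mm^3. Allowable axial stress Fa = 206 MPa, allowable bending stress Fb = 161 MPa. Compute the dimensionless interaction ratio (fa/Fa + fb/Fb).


f_a = P / A = 313000.0 / 2132 = 146.8105 MPa
f_b = M / S = 74000000.0 / 835000.0 = 88.6228 MPa
Ratio = f_a / Fa + f_b / Fb
= 146.8105 / 206 + 88.6228 / 161
= 1.2631 (dimensionless)

1.2631 (dimensionless)


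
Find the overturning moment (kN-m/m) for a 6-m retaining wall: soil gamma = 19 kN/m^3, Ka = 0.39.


Pa = 0.5 * Ka * gamma * H^2
= 0.5 * 0.39 * 19 * 6^2
= 133.38 kN/m
Arm = H / 3 = 6 / 3 = 2.0 m
Mo = Pa * arm = Pa * H / 3 = 133.38 * 6 / 3 = 266.76 kN-m/m

266.76 kN-m/m


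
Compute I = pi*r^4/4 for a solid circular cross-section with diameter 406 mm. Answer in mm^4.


r = d / 2 = 406 / 2 = 203.0 mm
I = pi * r^4 / 4 = pi * 203.0^4 / 4
= 1333748773.37 mm^4

1333748773.37 mm^4


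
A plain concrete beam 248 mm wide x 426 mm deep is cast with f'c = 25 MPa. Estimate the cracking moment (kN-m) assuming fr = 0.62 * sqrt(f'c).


fr = 0.62 * sqrt(25) = 0.62 * 5.0 = 3.1 MPa
I = 248 * 426^3 / 12 = 1597714704.0 mm^4
y_t = 213.0 mm
M_cr = fr * I / y_t = 3.1 * 1597714704.0 / 213.0 N-mm
= 23.2531 kN-m

23.2531 kN-m


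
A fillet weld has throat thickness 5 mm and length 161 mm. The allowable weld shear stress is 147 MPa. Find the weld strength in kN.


Strength = throat * length * allowable stress
= 5 * 161 * 147 N
= 118335 N
= 118.33 kN

118.33 kN


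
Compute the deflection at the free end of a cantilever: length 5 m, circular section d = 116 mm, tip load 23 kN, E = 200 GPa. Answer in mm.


I = pi * d^4 / 64 = pi * 116^4 / 64 = 8887955.17 mm^4
L = 5000.0 mm, P = 23000.0 N, E = 200000.0 MPa
delta = P * L^3 / (3 * E * I)
= 23000.0 * 5000.0^3 / (3 * 200000.0 * 8887955.17)
= 539.1191 mm

539.1191 mm


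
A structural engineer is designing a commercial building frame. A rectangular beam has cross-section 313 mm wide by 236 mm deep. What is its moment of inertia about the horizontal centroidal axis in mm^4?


I = b * h^3 / 12
= 313 * 236^3 / 12
= 313 * 13144256 / 12
= 342846010.67 mm^4

342846010.67 mm^4


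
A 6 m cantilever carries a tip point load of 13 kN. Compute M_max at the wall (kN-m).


For a cantilever with a point load at the free end:
M_max = P * L = 13 * 6 = 78 kN-m

78 kN-m


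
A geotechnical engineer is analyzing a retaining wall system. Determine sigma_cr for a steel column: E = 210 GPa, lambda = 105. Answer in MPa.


sigma_cr = pi^2 * E / lambda^2
= 9.8696 * 210000.0 / 105^2
= 9.8696 * 210000.0 / 11025
= 187.9925 MPa

187.9925 MPa


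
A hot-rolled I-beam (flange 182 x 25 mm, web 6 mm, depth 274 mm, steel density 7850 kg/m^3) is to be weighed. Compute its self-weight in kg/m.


A_flanges = 2 * 182 * 25 = 9100 mm^2
A_web = (274 - 2 * 25) * 6 = 1344 mm^2
A_total = 9100 + 1344 = 10444 mm^2 = 0.010444 m^2
Weight = rho * A = 7850 * 0.010444 = 81.9854 kg/m

81.9854 kg/m


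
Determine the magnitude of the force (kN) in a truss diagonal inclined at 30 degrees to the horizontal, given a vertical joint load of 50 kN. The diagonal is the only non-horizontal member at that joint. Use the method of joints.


At the joint, only the diagonal has a vertical component, so vertical equilibrium gives:
F * sin(30) = 50
F = 50 / sin(30)
= 50 / 0.5
= 100.0 kN

100.0 kN


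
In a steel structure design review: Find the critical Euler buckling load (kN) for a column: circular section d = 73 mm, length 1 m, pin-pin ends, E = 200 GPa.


I = pi * d^4 / 64 = 1393995.4 mm^4
L = 1000.0 mm
P_cr = pi^2 * E * I / L^2
= 9.8696 * 200000.0 * 1393995.4 / 1000.0^2
= 2751636.62 N = 2751.6366 kN

2751.6366 kN


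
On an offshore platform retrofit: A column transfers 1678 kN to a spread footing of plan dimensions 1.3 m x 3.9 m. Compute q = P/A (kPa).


A = 1.3 * 3.9 = 5.07 m^2
q = P / A = 1678 / 5.07
= 330.9665 kPa

330.9665 kPa


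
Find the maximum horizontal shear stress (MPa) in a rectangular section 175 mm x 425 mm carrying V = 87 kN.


A = b * h = 175 * 425 = 74375 mm^2
V = 87 kN = 87000.0 N
tau_max = 1.5 * V / A = 1.5 * 87000.0 / 74375
= 1.7546 MPa

1.7546 MPa


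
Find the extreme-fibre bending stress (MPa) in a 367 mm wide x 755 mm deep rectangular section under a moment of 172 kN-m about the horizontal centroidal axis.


I = b * h^3 / 12 = 367 * 755^3 / 12 = 13162114760.42 mm^4
y = h / 2 = 755 / 2 = 377.5 mm
M = 172 kN-m = 172000000.0 N-mm
sigma = M * y / I = 172000000.0 * 377.5 / 13162114760.42
= 4.93 MPa

4.93 MPa


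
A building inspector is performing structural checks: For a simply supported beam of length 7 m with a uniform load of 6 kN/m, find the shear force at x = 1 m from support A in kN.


R_A = w * L / 2 = 6 * 7 / 2 = 21.0 kN
V(x) = R_A - w * x = 21.0 - 6 * 1
= 15.0 kN

15.0 kN


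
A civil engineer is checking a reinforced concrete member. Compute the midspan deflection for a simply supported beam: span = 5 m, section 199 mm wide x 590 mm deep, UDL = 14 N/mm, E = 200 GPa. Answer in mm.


I = 199 * 590^3 / 12 = 3405868416.67 mm^4
L = 5000.0 mm, w = 14 N/mm, E = 200000.0 MPa
delta = 5 * w * L^4 / (384 * E * I)
= 5 * 14 * 5000.0^4 / (384 * 200000.0 * 3405868416.67)
= 0.1673 mm

0.1673 mm


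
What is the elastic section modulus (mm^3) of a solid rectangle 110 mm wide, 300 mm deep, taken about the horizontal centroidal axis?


S = b * h^2 / 6
= 110 * 300^2 / 6
= 110 * 90000 / 6
= 1650000.0 mm^3

1650000.0 mm^3


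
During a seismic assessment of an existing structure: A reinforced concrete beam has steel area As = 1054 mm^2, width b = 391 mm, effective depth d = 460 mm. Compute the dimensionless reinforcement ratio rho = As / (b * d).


rho = As / (b * d)
= 1054 / (391 * 460)
= 1054 / 179860
= 0.00586 (dimensionless)

0.00586 (dimensionless)


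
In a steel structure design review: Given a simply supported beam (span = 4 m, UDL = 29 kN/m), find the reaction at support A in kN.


Total load = w * L = 29 * 4 = 116 kN
By symmetry, each reaction R = total / 2 = 116 / 2 = 58.0 kN

58.0 kN


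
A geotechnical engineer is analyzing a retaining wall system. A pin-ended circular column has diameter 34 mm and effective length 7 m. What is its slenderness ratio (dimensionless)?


Radius of gyration r = d / 4 = 34 / 4 = 8.5 mm
L_eff = 7000.0 mm
Slenderness ratio = L / r = 7000.0 / 8.5 = 823.53 (dimensionless)

823.53 (dimensionless)


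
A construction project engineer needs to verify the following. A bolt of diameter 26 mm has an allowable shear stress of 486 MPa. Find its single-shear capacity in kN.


A = pi * d^2 / 4 = pi * 26^2 / 4 = 530.9292 mm^2
V = f_v * A / 1000 = 486 * 530.9292 / 1000
= 258.0316 kN

258.0316 kN


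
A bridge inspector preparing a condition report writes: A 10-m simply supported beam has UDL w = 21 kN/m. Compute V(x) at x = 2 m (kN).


R_A = w * L / 2 = 21 * 10 / 2 = 105.0 kN
V(x) = R_A - w * x = 105.0 - 21 * 2
= 63.0 kN

63.0 kN


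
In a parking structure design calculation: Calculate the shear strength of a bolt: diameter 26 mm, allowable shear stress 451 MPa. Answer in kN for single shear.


A = pi * d^2 / 4 = pi * 26^2 / 4 = 530.9292 mm^2
V = f_v * A / 1000 = 451 * 530.9292 / 1000
= 239.4491 kN

239.4491 kN


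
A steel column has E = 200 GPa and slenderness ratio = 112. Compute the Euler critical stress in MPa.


sigma_cr = pi^2 * E / lambda^2
= 9.8696 * 200000.0 / 112^2
= 9.8696 * 200000.0 / 12544
= 157.3598 MPa

157.3598 MPa


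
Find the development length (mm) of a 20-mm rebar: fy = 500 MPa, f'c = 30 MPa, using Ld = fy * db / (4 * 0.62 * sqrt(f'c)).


Ld = (fy * db) / (4 * 0.62 * sqrt(f'c))
= (500 * 20) / (4 * 0.62 * sqrt(30))
= 10000 / 13.5835
= 736.19 mm

736.19 mm


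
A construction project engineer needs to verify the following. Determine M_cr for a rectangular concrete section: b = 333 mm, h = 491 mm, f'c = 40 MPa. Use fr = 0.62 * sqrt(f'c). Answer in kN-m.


fr = 0.62 * sqrt(40) = 0.62 * 6.3246 = 3.9212 MPa
I = 333 * 491^3 / 12 = 3284788895.25 mm^4
y_t = 245.5 mm
M_cr = fr * I / y_t = 3.9212 * 3284788895.25 / 245.5 N-mm
= 52.466 kN-m

52.466 kN-m


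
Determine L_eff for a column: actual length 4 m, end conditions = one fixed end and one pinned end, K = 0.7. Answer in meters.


L_eff = K * L
= 0.7 * 4
= 2.8 m

2.8 m


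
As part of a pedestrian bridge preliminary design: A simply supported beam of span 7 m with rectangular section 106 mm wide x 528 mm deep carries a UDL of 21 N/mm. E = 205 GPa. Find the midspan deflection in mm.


I = 106 * 528^3 / 12 = 1300248576.0 mm^4
L = 7000.0 mm, w = 21 N/mm, E = 205000.0 MPa
delta = 5 * w * L^4 / (384 * E * I)
= 5 * 21 * 7000.0^4 / (384 * 205000.0 * 1300248576.0)
= 2.463 mm

2.463 mm


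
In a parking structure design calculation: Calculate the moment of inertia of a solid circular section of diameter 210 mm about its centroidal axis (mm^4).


r = d / 2 = 210 / 2 = 105.0 mm
I = pi * r^4 / 4 = pi * 105.0^4 / 4
= 95465637.63 mm^4

95465637.63 mm^4


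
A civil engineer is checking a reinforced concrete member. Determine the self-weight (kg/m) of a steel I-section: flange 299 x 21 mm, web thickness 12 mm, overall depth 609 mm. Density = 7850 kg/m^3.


A_flanges = 2 * 299 * 21 = 12558 mm^2
A_web = (609 - 2 * 21) * 12 = 6804 mm^2
A_total = 12558 + 6804 = 19362 mm^2 = 0.019362 m^2
Weight = rho * A = 7850 * 0.019362 = 151.9917 kg/m

151.9917 kg/m


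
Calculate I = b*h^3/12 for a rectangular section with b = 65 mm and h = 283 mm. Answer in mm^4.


I = b * h^3 / 12
= 65 * 283^3 / 12
= 65 * 22665187 / 12
= 122769762.92 mm^4

122769762.92 mm^4


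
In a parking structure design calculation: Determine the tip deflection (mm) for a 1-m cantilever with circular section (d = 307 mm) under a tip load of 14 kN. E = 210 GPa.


I = pi * d^4 / 64 = pi * 307^4 / 64 = 436037057.88 mm^4
L = 1000.0 mm, P = 14000.0 N, E = 210000.0 MPa
delta = P * L^3 / (3 * E * I)
= 14000.0 * 1000.0^3 / (3 * 210000.0 * 436037057.88)
= 0.051 mm

0.051 mm


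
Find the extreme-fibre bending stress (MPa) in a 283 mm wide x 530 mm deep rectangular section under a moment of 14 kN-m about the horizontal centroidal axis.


I = b * h^3 / 12 = 283 * 530^3 / 12 = 3511015916.67 mm^4
y = h / 2 = 530 / 2 = 265.0 mm
M = 14 kN-m = 14000000.0 N-mm
sigma = M * y / I = 14000000.0 * 265.0 / 3511015916.67
= 1.06 MPa

1.06 MPa


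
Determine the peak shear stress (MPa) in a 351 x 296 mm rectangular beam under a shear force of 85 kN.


A = b * h = 351 * 296 = 103896 mm^2
V = 85 kN = 85000.0 N
tau_max = 1.5 * V / A = 1.5 * 85000.0 / 103896
= 1.2272 MPa

1.2272 MPa


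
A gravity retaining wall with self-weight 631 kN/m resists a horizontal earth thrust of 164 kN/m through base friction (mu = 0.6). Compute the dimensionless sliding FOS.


Resisting force = mu * W = 0.6 * 631 = 378.6 kN/m
FOS = Resisting / Driving = 378.6 / 164
= 2.3085 (dimensionless)

2.3085 (dimensionless)


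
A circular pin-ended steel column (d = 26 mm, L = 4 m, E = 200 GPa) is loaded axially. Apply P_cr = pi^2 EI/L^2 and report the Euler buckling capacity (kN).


I = pi * d^4 / 64 = 22431.76 mm^4
L = 4000.0 mm
P_cr = pi^2 * E * I / L^2
= 9.8696 * 200000.0 * 22431.76 / 4000.0^2
= 2767.41 N = 2.7674 kN

2.7674 kN


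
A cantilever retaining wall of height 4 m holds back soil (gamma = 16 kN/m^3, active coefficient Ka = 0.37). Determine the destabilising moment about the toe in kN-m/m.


Pa = 0.5 * Ka * gamma * H^2
= 0.5 * 0.37 * 16 * 4^2
= 47.36 kN/m
Arm = H / 3 = 4 / 3 = 1.3333 m
Mo = Pa * arm = Pa * H / 3 = 47.36 * 4 / 3 = 63.1467 kN-m/m

63.1467 kN-m/m


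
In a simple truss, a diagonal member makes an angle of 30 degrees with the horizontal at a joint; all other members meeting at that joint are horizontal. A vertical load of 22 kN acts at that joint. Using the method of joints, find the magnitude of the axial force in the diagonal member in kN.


At the joint, only the diagonal has a vertical component, so vertical equilibrium gives:
F * sin(30) = 22
F = 22 / sin(30)
= 22 / 0.5
= 44.0 kN

44.0 kN


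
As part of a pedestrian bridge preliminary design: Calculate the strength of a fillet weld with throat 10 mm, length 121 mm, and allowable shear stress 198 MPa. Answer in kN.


Strength = throat * length * allowable stress
= 10 * 121 * 198 N
= 239580 N
= 239.58 kN

239.58 kN


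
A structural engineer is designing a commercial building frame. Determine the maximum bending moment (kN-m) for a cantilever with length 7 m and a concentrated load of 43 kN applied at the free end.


For a cantilever with a point load at the free end:
M_max = P * L = 43 * 7 = 301 kN-m

301 kN-m


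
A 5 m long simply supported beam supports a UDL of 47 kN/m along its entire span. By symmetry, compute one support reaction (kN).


Total load = w * L = 47 * 5 = 235 kN
By symmetry, each reaction R = total / 2 = 235 / 2 = 117.5 kN

117.5 kN


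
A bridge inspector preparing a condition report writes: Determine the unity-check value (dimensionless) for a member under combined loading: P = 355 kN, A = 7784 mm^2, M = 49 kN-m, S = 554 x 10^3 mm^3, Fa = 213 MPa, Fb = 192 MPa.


f_a = P / A = 355000.0 / 7784 = 45.6064 MPa
f_b = M / S = 49000000.0 / 554000.0 = 88.4477 MPa
Ratio = f_a / Fa + f_b / Fb
= 45.6064 / 213 + 88.4477 / 192
= 0.6748 (dimensionless)

0.6748 (dimensionless)


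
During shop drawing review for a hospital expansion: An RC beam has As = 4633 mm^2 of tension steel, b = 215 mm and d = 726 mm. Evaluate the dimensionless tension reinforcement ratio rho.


rho = As / (b * d)
= 4633 / (215 * 726)
= 4633 / 156090
= 0.029682 (dimensionless)

0.029682 (dimensionless)


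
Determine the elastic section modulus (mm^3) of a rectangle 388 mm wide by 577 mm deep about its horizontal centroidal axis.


S = b * h^2 / 6
= 388 * 577^2 / 6
= 388 * 332929 / 6
= 21529408.67 mm^3

21529408.67 mm^3


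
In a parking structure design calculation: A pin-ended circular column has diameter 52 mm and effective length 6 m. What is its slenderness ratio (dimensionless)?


Radius of gyration r = d / 4 = 52 / 4 = 13.0 mm
L_eff = 6000.0 mm
Slenderness ratio = L / r = 6000.0 / 13.0 = 461.54 (dimensionless)

461.54 (dimensionless)


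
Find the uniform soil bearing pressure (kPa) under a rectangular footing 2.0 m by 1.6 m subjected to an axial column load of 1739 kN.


A = 2.0 * 1.6 = 3.2 m^2
q = P / A = 1739 / 3.2
= 543.4375 kPa

543.4375 kPa


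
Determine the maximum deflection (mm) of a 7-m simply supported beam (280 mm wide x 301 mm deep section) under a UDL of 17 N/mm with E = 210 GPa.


I = 280 * 301^3 / 12 = 636321023.33 mm^4
L = 7000.0 mm, w = 17 N/mm, E = 210000.0 MPa
delta = 5 * w * L^4 / (384 * E * I)
= 5 * 17 * 7000.0^4 / (384 * 210000.0 * 636321023.33)
= 3.9773 mm

3.9773 mm


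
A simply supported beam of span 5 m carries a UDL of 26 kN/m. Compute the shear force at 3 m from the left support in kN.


R_A = w * L / 2 = 26 * 5 / 2 = 65.0 kN
V(x) = R_A - w * x = 65.0 - 26 * 3
= -13.0 kN

-13.0 kN


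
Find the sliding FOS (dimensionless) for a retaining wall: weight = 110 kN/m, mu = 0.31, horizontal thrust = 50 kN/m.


Resisting force = mu * W = 0.31 * 110 = 34.1 kN/m
FOS = Resisting / Driving = 34.1 / 50
= 0.682 (dimensionless)

0.682 (dimensionless)


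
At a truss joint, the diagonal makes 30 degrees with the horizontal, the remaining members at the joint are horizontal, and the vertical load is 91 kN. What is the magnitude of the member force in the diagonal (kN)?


At the joint, only the diagonal has a vertical component, so vertical equilibrium gives:
F * sin(30) = 91
F = 91 / sin(30)
= 91 / 0.5
= 182.0 kN

182.0 kN


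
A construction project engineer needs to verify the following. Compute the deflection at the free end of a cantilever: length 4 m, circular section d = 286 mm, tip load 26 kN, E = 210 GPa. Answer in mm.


I = pi * d^4 / 64 = pi * 286^4 / 64 = 328423353.43 mm^4
L = 4000.0 mm, P = 26000.0 N, E = 210000.0 MPa
delta = P * L^3 / (3 * E * I)
= 26000.0 * 4000.0^3 / (3 * 210000.0 * 328423353.43)
= 8.0423 mm

8.0423 mm


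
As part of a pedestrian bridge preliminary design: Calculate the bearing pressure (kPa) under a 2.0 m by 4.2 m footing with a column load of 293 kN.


A = 2.0 * 4.2 = 8.4 m^2
q = P / A = 293 / 8.4
= 34.881 kPa

34.881 kPa


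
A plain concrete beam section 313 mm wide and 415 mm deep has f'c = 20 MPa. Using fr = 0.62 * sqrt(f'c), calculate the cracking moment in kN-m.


fr = 0.62 * sqrt(20) = 0.62 * 4.4721 = 2.7727 MPa
I = 313 * 415^3 / 12 = 1864263864.58 mm^4
y_t = 207.5 mm
M_cr = fr * I / y_t = 2.7727 * 1864263864.58 / 207.5 N-mm
= 24.9113 kN-m

24.9113 kN-m


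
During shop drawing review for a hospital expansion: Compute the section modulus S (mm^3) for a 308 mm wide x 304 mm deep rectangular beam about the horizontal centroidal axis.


S = b * h^2 / 6
= 308 * 304^2 / 6
= 308 * 92416 / 6
= 4744021.33 mm^3

4744021.33 mm^3


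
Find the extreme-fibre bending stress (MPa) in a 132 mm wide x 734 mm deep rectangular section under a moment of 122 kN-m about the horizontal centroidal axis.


I = b * h^3 / 12 = 132 * 734^3 / 12 = 4349915944.0 mm^4
y = h / 2 = 734 / 2 = 367.0 mm
M = 122 kN-m = 122000000.0 N-mm
sigma = M * y / I = 122000000.0 * 367.0 / 4349915944.0
= 10.29 MPa

10.29 MPa


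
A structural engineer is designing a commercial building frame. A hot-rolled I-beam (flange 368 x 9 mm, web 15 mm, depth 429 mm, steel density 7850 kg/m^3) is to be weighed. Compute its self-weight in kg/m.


A_flanges = 2 * 368 * 9 = 6624 mm^2
A_web = (429 - 2 * 9) * 15 = 6165 mm^2
A_total = 6624 + 6165 = 12789 mm^2 = 0.012789 m^2
Weight = rho * A = 7850 * 0.012789 = 100.3936 kg/m

100.3936 kg/m


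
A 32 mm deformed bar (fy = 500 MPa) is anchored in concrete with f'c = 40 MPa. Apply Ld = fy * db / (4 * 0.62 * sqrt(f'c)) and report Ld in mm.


Ld = (fy * db) / (4 * 0.62 * sqrt(f'c))
= (500 * 32) / (4 * 0.62 * sqrt(40))
= 16000 / 15.6849
= 1020.09 mm

1020.09 mm


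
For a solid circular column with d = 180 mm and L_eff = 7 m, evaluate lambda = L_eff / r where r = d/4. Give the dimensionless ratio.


Radius of gyration r = d / 4 = 180 / 4 = 45.0 mm
L_eff = 7000.0 mm
Slenderness ratio = L / r = 7000.0 / 45.0 = 155.56 (dimensionless)

155.56 (dimensionless)


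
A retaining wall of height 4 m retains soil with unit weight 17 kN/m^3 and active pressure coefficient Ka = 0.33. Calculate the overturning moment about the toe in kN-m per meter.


Pa = 0.5 * Ka * gamma * H^2
= 0.5 * 0.33 * 17 * 4^2
= 44.88 kN/m
Arm = H / 3 = 4 / 3 = 1.3333 m
Mo = Pa * arm = Pa * H / 3 = 44.88 * 4 / 3 = 59.84 kN-m/m

59.84 kN-m/m


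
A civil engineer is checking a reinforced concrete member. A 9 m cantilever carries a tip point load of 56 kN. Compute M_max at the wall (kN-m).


For a cantilever with a point load at the free end:
M_max = P * L = 56 * 9 = 504 kN-m

504 kN-m


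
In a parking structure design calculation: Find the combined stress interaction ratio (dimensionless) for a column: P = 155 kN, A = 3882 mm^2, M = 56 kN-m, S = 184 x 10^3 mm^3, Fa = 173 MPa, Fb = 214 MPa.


f_a = P / A = 155000.0 / 3882 = 39.9279 MPa
f_b = M / S = 56000000.0 / 184000.0 = 304.3478 MPa
Ratio = f_a / Fa + f_b / Fb
= 39.9279 / 173 + 304.3478 / 214
= 1.653 (dimensionless)

1.653 (dimensionless)


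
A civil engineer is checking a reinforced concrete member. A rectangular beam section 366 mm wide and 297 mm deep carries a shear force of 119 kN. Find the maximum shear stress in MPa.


A = b * h = 366 * 297 = 108702 mm^2
V = 119 kN = 119000.0 N
tau_max = 1.5 * V / A = 1.5 * 119000.0 / 108702
= 1.6421 MPa

1.6421 MPa


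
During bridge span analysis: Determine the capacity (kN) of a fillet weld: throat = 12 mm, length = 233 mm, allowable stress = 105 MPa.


Strength = throat * length * allowable stress
= 12 * 233 * 105 N
= 293580 N
= 293.58 kN

293.58 kN


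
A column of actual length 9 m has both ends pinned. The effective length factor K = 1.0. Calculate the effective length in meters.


L_eff = K * L
= 1.0 * 9
= 9.0 m

9.0 m


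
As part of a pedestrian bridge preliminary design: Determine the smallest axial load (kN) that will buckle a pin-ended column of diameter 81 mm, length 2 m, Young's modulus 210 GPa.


I = pi * d^4 / 64 = 2113050.98 mm^4
L = 2000.0 mm
P_cr = pi^2 * E * I / L^2
= 9.8696 * 210000.0 * 2113050.98 / 2000.0^2
= 1094886.3 N = 1094.8863 kN

1094.8863 kN


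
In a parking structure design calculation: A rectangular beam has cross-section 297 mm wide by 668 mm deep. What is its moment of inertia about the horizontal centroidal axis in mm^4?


I = b * h^3 / 12
= 297 * 668^3 / 12
= 297 * 298077632 / 12
= 7377421392.0 mm^4

7377421392.0 mm^4


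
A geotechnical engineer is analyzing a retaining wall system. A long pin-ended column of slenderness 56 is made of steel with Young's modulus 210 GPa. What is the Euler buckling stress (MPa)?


sigma_cr = pi^2 * E / lambda^2
= 9.8696 * 210000.0 / 56^2
= 9.8696 * 210000.0 / 3136
= 660.911 MPa

660.911 MPa


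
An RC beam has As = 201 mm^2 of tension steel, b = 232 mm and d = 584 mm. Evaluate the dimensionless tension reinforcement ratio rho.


rho = As / (b * d)
= 201 / (232 * 584)
= 201 / 135488
= 0.001484 (dimensionless)

0.001484 (dimensionless)


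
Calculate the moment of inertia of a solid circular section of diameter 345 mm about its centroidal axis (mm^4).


r = d / 2 = 345 / 2 = 172.5 mm
I = pi * r^4 / 4 = pi * 172.5^4 / 4
= 695418562.61 mm^4

695418562.61 mm^4


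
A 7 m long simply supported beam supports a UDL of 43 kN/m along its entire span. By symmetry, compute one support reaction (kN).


Total load = w * L = 43 * 7 = 301 kN
By symmetry, each reaction R = total / 2 = 301 / 2 = 150.5 kN

150.5 kN


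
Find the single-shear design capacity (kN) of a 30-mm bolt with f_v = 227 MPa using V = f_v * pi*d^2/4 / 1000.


A = pi * d^2 / 4 = pi * 30^2 / 4 = 706.8583 mm^2
V = f_v * A / 1000 = 227 * 706.8583 / 1000
= 160.4568 kN

160.4568 kN


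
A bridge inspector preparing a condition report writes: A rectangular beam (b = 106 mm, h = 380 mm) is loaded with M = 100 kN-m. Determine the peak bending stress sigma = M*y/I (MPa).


I = b * h^3 / 12 = 106 * 380^3 / 12 = 484702666.67 mm^4
y = h / 2 = 380 / 2 = 190.0 mm
M = 100 kN-m = 100000000.0 N-mm
sigma = M * y / I = 100000000.0 * 190.0 / 484702666.67
= 39.2 MPa

39.2 MPa


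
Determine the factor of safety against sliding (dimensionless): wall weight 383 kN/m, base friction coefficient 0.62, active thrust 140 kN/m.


Resisting force = mu * W = 0.62 * 383 = 237.46 kN/m
FOS = Resisting / Driving = 237.46 / 140
= 1.6961 (dimensionless)

1.6961 (dimensionless)


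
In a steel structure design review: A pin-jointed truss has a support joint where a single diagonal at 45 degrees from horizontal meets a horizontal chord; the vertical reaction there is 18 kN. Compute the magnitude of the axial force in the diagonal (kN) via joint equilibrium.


At the joint, only the diagonal has a vertical component, so vertical equilibrium gives:
F * sin(45) = 18
F = 18 / sin(45)
= 18 / 0.707107
= 25.46 kN

25.46 kN


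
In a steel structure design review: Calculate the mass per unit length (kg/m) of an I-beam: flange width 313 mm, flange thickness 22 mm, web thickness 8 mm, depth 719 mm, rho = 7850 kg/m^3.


A_flanges = 2 * 313 * 22 = 13772 mm^2
A_web = (719 - 2 * 22) * 8 = 5400 mm^2
A_total = 13772 + 5400 = 19172 mm^2 = 0.019172 m^2
Weight = rho * A = 7850 * 0.019172 = 150.5002 kg/m

150.5002 kg/m


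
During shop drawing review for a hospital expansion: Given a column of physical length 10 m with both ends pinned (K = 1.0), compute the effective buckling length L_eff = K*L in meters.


L_eff = K * L
= 1.0 * 10
= 10.0 m

10.0 m


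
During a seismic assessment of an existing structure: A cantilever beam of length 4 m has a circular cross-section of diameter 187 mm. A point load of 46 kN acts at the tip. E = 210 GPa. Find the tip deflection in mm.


I = pi * d^4 / 64 = pi * 187^4 / 64 = 60025574.43 mm^4
L = 4000.0 mm, P = 46000.0 N, E = 210000.0 MPa
delta = P * L^3 / (3 * E * I)
= 46000.0 * 4000.0^3 / (3 * 210000.0 * 60025574.43)
= 77.8504 mm

77.8504 mm


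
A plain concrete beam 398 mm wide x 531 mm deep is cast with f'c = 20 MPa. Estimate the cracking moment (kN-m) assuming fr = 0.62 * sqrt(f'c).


fr = 0.62 * sqrt(20) = 0.62 * 4.4721 = 2.7727 MPa
I = 398 * 531^3 / 12 = 4965756151.5 mm^4
y_t = 265.5 mm
M_cr = fr * I / y_t = 2.7727 * 4965756151.5 / 265.5 N-mm
= 51.8594 kN-m

51.8594 kN-m


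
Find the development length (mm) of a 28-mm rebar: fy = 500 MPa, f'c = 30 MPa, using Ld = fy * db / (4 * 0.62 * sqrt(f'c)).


Ld = (fy * db) / (4 * 0.62 * sqrt(f'c))
= (500 * 28) / (4 * 0.62 * sqrt(30))
= 14000 / 13.5835
= 1030.66 mm

1030.66 mm


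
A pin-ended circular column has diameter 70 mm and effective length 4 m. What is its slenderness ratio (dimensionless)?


Radius of gyration r = d / 4 = 70 / 4 = 17.5 mm
L_eff = 4000.0 mm
Slenderness ratio = L / r = 4000.0 / 17.5 = 228.57 (dimensionless)

228.57 (dimensionless)


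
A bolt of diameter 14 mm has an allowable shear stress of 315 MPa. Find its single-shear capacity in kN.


A = pi * d^2 / 4 = pi * 14^2 / 4 = 153.938 mm^2
V = f_v * A / 1000 = 315 * 153.938 / 1000
= 48.4905 kN

48.4905 kN


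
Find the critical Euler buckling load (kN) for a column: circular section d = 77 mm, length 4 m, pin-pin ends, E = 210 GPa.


I = pi * d^4 / 64 = 1725570.86 mm^4
L = 4000.0 mm
P_cr = pi^2 * E * I / L^2
= 9.8696 * 210000.0 * 1725570.86 / 4000.0^2
= 223527.96 N = 223.528 kN

223.528 kN


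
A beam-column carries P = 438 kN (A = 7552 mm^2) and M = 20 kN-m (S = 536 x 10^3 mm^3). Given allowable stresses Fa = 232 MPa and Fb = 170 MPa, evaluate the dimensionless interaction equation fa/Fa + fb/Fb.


f_a = P / A = 438000.0 / 7552 = 57.9979 MPa
f_b = M / S = 20000000.0 / 536000.0 = 37.3134 MPa
Ratio = f_a / Fa + f_b / Fb
= 57.9979 / 232 + 37.3134 / 170
= 0.4695 (dimensionless)

0.4695 (dimensionless)


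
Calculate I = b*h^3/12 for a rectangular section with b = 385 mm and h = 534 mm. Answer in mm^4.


I = b * h^3 / 12
= 385 * 534^3 / 12
= 385 * 152273304 / 12
= 4885435170.0 mm^4

4885435170.0 mm^4


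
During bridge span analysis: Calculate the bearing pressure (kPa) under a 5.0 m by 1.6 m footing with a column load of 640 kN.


A = 5.0 * 1.6 = 8.0 m^2
q = P / A = 640 / 8.0
= 80.0 kPa

80.0 kPa


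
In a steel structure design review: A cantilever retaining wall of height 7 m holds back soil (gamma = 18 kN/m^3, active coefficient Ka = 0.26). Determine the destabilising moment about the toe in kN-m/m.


Pa = 0.5 * Ka * gamma * H^2
= 0.5 * 0.26 * 18 * 7^2
= 114.66 kN/m
Arm = H / 3 = 7 / 3 = 2.3333 m
Mo = Pa * arm = Pa * H / 3 = 114.66 * 7 / 3 = 267.54 kN-m/m

267.54 kN-m/m


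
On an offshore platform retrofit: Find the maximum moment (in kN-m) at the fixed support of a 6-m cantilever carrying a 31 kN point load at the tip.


For a cantilever with a point load at the free end:
M_max = P * L = 31 * 6 = 186 kN-m

186 kN-m


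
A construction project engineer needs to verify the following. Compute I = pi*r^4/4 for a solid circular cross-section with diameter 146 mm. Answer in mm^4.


r = d / 2 = 146 / 2 = 73.0 mm
I = pi * r^4 / 4 = pi * 73.0^4 / 4
= 22303926.33 mm^4

22303926.33 mm^4


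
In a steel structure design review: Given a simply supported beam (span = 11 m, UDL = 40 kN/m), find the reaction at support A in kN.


Total load = w * L = 40 * 11 = 440 kN
By symmetry, each reaction R = total / 2 = 440 / 2 = 220.0 kN

220.0 kN


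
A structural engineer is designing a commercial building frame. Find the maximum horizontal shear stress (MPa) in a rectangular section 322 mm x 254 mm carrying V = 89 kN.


A = b * h = 322 * 254 = 81788 mm^2
V = 89 kN = 89000.0 N
tau_max = 1.5 * V / A = 1.5 * 89000.0 / 81788
= 1.6323 MPa

1.6323 MPa


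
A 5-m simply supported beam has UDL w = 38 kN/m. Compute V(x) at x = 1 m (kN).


R_A = w * L / 2 = 38 * 5 / 2 = 95.0 kN
V(x) = R_A - w * x = 95.0 - 38 * 1
= 57.0 kN

57.0 kN


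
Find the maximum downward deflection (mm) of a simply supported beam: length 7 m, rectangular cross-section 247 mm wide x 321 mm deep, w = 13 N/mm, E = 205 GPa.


I = 247 * 321^3 / 12 = 680817647.25 mm^4
L = 7000.0 mm, w = 13 N/mm, E = 205000.0 MPa
delta = 5 * w * L^4 / (384 * E * I)
= 5 * 13 * 7000.0^4 / (384 * 205000.0 * 680817647.25)
= 2.912 mm

2.912 mm


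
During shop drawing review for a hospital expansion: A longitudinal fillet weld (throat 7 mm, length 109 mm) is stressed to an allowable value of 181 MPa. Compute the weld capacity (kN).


Strength = throat * length * allowable stress
= 7 * 109 * 181 N
= 138103 N
= 138.1 kN

138.1 kN


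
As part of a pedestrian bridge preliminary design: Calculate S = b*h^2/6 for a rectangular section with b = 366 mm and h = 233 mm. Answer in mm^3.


S = b * h^2 / 6
= 366 * 233^2 / 6
= 366 * 54289 / 6
= 3311629.0 mm^3

3311629.0 mm^3


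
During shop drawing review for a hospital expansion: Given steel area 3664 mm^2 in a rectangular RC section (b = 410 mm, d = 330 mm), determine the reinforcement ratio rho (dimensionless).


rho = As / (b * d)
= 3664 / (410 * 330)
= 3664 / 135300
= 0.027081 (dimensionless)

0.027081 (dimensionless)


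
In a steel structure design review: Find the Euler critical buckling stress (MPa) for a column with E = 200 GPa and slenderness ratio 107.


sigma_cr = pi^2 * E / lambda^2
= 9.8696 * 200000.0 / 107^2
= 9.8696 * 200000.0 / 11449
= 172.4099 MPa

172.4099 MPa


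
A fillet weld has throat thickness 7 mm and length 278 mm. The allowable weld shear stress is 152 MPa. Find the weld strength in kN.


Strength = throat * length * allowable stress
= 7 * 278 * 152 N
= 295792 N
= 295.79 kN

295.79 kN


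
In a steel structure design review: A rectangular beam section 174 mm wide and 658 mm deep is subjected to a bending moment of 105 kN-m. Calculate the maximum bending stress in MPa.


I = b * h^3 / 12 = 174 * 658^3 / 12 = 4130909524.0 mm^4
y = h / 2 = 658 / 2 = 329.0 mm
M = 105 kN-m = 105000000.0 N-mm
sigma = M * y / I = 105000000.0 * 329.0 / 4130909524.0
= 8.36 MPa

8.36 MPa


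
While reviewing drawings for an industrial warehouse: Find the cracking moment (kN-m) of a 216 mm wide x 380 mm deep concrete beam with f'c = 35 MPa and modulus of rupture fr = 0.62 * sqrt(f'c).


fr = 0.62 * sqrt(35) = 0.62 * 5.9161 = 3.668 MPa
I = 216 * 380^3 / 12 = 987696000.0 mm^4
y_t = 190.0 mm
M_cr = fr * I / y_t = 3.668 * 987696000.0 / 190.0 N-mm
= 19.0676 kN-m

19.0676 kN-m


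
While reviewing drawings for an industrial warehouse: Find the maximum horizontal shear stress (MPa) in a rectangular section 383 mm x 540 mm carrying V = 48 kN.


A = b * h = 383 * 540 = 206820 mm^2
V = 48 kN = 48000.0 N
tau_max = 1.5 * V / A = 1.5 * 48000.0 / 206820
= 0.3481 MPa

0.3481 MPa


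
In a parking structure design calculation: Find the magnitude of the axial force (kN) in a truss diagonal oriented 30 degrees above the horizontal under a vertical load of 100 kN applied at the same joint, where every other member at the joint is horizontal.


At the joint, only the diagonal has a vertical component, so vertical equilibrium gives:
F * sin(30) = 100
F = 100 / sin(30)
= 100 / 0.5
= 200.0 kN

200.0 kN


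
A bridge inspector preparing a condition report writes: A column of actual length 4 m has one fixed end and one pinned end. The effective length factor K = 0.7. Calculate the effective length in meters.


L_eff = K * L
= 0.7 * 4
= 2.8 m

2.8 m


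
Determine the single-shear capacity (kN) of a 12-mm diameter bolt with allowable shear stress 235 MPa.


A = pi * d^2 / 4 = pi * 12^2 / 4 = 113.0973 mm^2
V = f_v * A / 1000 = 235 * 113.0973 / 1000
= 26.5779 kN

26.5779 kN


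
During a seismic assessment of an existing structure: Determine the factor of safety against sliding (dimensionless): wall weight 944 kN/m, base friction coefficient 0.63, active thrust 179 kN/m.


Resisting force = mu * W = 0.63 * 944 = 594.72 kN/m
FOS = Resisting / Driving = 594.72 / 179
= 3.3225 (dimensionless)

3.3225 (dimensionless)


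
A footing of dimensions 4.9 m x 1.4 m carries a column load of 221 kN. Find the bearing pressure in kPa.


A = 4.9 * 1.4 = 6.86 m^2
q = P / A = 221 / 6.86
= 32.2157 kPa

32.2157 kPa
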